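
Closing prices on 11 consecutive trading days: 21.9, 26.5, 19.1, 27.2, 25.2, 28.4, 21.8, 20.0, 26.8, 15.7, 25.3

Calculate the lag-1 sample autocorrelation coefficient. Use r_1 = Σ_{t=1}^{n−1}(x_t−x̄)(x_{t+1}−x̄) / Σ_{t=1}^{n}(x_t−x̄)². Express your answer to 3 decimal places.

Mean x̄ = (21.9 + 26.5 + 19.1 + 27.2 + 25.2 + 28.4 + 21.8 + 20.0 + 26.8 + 15.7 + 25.3)/11 = 23.4455
Numerator Σ_{t=1}^{10}(x_t−x̄)(x_{t+1}−x̄) = -73.4166
Denominator Σ(x_t−x̄)² = 161.5873
r_1 = -73.4166 / 161.5873 = -0.454

-0.454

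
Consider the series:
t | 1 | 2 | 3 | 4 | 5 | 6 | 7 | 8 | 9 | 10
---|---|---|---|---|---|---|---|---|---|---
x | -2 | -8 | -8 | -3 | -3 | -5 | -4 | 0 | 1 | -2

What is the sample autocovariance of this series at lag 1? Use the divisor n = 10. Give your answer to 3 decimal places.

3.244

Mean x̄ = (-2 − 8 − 8 − 3 − 3 − 5 − 4 + 0 + 1 − 2)/10 = -3.4000
Σ_{t=1}^{9}(x_t−x̄)(x_{t+1}−x̄) = 32.4400
γ_1 = 32.4400 / 10 = 3.244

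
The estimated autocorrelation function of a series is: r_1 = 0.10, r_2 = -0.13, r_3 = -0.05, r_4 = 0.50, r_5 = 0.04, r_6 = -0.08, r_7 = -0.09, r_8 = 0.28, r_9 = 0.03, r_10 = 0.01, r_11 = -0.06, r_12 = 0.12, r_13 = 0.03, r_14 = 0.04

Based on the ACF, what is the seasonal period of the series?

The largest autocorrelation is r_4 = 0.50, with a weaker echo at lag 8 (0.28); the remaining lags stay at or below 0.12.
The dominant spike at lag 4 indicates a seasonal period of 4.

4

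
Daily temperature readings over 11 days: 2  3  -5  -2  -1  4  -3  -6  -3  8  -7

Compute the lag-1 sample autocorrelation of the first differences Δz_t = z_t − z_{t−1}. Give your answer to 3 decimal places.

-0.347

First differences Δz: 1, -8, 3, 1, 5, -7, -3, 3, 11, -15
Mean of differences = -0.9000
Numerator Σ(Δz_t−Δz̄)(Δz_{t+1}−Δz̄) = -175.3100
Denominator Σ(Δz_t−Δz̄)² = 504.9000
r_1(Δz) = -175.3100 / 504.9000 = -0.347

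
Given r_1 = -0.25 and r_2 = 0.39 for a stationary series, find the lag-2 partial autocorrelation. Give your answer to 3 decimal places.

φ_{22} = (r_2 − r_1²) / (1 − r_1²)
r_1² = (-0.25)² = 0.0625
Numerator = 0.39 − 0.0625 = 0.3275; denominator = 1 − 0.0625 = 0.9375
φ_{22} = 0.3275 / 0.9375 = 0.349

0.349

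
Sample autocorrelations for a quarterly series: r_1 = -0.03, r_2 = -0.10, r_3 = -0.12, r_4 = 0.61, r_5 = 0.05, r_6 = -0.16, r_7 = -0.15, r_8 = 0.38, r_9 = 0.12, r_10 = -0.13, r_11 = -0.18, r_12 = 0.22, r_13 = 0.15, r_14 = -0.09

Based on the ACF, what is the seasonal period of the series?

4

The largest autocorrelation is r_4 = 0.61, with weaker echoes at lags 8 (0.38) and 12 (0.22); the remaining lags stay at or below 0.15.
The dominant spike at lag 4 indicates a seasonal period of 4.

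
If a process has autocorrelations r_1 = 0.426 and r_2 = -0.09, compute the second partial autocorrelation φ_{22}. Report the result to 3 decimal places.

φ_{22} = (r_2 − r_1²) / (1 − r_1²)
r_1² = (0.426)² = 0.181476
Numerator = -0.09 − 0.1815 = -0.2715; denominator = 1 − 0.1815 = 0.8185
φ_{22} = -0.2715 / 0.8185 = -0.332

-0.332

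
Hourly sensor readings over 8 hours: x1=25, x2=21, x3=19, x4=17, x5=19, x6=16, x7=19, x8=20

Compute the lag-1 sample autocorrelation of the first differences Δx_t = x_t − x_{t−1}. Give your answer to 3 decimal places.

-0.137

First differences Δx: -4, -2, -2, 2, -3, 3, 1
Mean of differences = -0.7143
Numerator Σ(Δx_t−Δx̄)(Δx_{t+1}−Δx̄) = -5.9388
Denominator Σ(Δx_t−Δx̄)² = 43.4286
r_1(Δx) = -5.9388 / 43.4286 = -0.137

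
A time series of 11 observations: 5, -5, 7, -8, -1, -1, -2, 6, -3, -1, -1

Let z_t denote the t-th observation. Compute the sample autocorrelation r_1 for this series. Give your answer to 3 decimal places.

Mean z̄ = (5 − 5 + 7 − 8 − 1 − 1 − 2 + 6 − 3 − 1 − 1)/11 = -0.3636
Numerator Σ_{t=1}^{10}(z_t−z̄)(z_{t+1}−z̄) = -134.0413
Denominator Σ(z_t−z̄)² = 214.5455
r_1 = -134.0413 / 214.5455 = -0.625

-0.625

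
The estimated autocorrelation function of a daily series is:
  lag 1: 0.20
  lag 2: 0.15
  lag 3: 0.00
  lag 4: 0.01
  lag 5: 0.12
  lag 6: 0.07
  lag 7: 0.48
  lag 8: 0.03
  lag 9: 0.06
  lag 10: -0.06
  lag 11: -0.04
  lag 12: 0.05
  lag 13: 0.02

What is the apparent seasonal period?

The largest autocorrelation is r_7 = 0.48; the remaining lags stay at or below 0.20. The elevated value at lag 1 (0.20), dropping to 0.15 at lag 2, reflects decaying short-term dependence rather than seasonality.
The dominant spike at lag 7 indicates a seasonal period of 7.

7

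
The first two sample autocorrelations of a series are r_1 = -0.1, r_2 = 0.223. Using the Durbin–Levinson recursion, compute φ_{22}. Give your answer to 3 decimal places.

φ_{22} = (r_2 − r_1²) / (1 − r_1²)
r_1² = (-0.1)² = 0.01
Numerator = 0.223 − 0.0100 = 0.2130; denominator = 1 − 0.0100 = 0.9900
φ_{22} = 0.2130 / 0.9900 = 0.215

0.215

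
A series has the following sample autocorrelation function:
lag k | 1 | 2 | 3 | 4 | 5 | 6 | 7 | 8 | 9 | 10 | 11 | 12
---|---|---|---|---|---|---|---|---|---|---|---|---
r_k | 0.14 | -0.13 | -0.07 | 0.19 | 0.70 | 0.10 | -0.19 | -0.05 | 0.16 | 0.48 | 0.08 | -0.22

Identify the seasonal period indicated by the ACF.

5

The largest autocorrelation is r_5 = 0.70, with a weaker echo at lag 10 (0.48); the remaining lags stay at or below 0.19.
The dominant spike at lag 5 indicates a seasonal period of 5.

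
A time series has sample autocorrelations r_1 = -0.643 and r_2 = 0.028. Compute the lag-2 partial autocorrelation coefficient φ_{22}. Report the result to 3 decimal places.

-0.657

φ_{22} = (r_2 − r_1²) / (1 − r_1²)
r_1² = (-0.643)² = 0.413449
Numerator = 0.028 − 0.4134 = -0.3854; denominator = 1 − 0.4134 = 0.5866
φ_{22} = -0.3854 / 0.5866 = -0.657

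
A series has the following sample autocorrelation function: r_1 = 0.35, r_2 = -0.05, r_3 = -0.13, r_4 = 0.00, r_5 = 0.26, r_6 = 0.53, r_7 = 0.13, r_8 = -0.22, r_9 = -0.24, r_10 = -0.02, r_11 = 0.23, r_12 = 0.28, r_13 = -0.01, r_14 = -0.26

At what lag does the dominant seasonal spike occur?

The largest autocorrelation is r_6 = 0.53; the remaining lags stay at or below 0.35.
The dominant spike at lag 6 indicates a seasonal period of 6.

6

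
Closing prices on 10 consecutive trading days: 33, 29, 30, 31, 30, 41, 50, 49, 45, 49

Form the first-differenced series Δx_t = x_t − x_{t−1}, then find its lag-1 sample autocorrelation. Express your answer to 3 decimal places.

First differences Δx: -4, 1, 1, -1, 11, 9, -1, -4, 4
Mean of differences = 1.7778
Numerator Σ(Δx_t−Δx̄)(Δx_{t+1}−Δx̄) = 31.3951
Denominator Σ(Δx_t−Δx̄)² = 225.5556
r_1(Δx) = 31.3951 / 225.5556 = 0.139

0.139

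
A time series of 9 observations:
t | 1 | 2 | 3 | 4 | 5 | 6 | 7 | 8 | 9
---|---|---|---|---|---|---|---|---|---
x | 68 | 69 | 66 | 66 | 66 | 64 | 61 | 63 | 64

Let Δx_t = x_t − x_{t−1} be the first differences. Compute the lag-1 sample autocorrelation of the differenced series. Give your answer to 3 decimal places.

-0.163

First differences Δx: 1, -3, 0, 0, -2, -3, 2, 1
Mean of differences = -0.5000
Numerator Σ(Δx_t−Δx̄)(Δx_{t+1}−Δx̄) = -4.2500
Denominator Σ(Δx_t−Δx̄)² = 26.0000
r_1(Δx) = -4.2500 / 26.0000 = -0.163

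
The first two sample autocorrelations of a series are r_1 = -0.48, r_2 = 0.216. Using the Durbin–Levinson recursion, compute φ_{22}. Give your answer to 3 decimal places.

φ_{22} = (r_2 − r_1²) / (1 − r_1²)
r_1² = (-0.48)² = 0.2304
Numerator = 0.216 − 0.2304 = -0.0144; denominator = 1 − 0.2304 = 0.7696
φ_{22} = -0.0144 / 0.7696 = -0.019

-0.019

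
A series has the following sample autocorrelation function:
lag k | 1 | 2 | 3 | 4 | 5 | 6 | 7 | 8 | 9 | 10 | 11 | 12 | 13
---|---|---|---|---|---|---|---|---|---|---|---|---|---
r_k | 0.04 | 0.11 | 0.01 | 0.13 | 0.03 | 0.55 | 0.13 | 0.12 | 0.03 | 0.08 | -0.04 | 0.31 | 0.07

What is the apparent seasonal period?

6

The largest autocorrelation is r_6 = 0.55, with a weaker echo at lag 12 (0.31); the remaining lags stay at or below 0.13.
The dominant spike at lag 6 indicates a seasonal period of 6.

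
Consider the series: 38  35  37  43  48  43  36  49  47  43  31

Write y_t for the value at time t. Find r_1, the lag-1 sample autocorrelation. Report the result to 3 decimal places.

0.153

Mean ȳ = (38 + 35 + 37 + 43 + 48 + 43 + 36 + 49 + 47 + 43 + 31)/11 = 40.9091
Numerator Σ_{t=1}^{10}(y_t−ȳ)(y_{t+1}−ȳ) = 53.0826
Denominator Σ(y_t−ȳ)² = 346.9091
r_1 = 53.0826 / 346.9091 = 0.153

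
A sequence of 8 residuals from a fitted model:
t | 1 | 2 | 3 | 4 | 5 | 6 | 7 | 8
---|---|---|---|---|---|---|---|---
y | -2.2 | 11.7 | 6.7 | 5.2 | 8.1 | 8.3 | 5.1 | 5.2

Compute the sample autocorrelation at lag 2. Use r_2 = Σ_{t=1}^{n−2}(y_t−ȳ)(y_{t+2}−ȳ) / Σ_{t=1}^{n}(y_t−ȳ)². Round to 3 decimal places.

Mean ȳ = (-2.2 + 11.7 + 6.7 + 5.2 + 8.1 + 8.3 + 5.1 + 5.2)/8 = 6.0125
Deviations from mean: -8.2125, 5.6875, 0.6875, -0.8125, 2.0875, 2.2875, -0.9125, -0.8125
Σ(y_t−ȳ)(y_{t+2}−ȳ) = (-5.6461) + (-4.6211) + (1.4352) + (-1.8586) + (-1.9048) + (-1.8586) = -14.4541
Denominator Σ(y_t−ȳ)² = 112.0088
r_2 = -14.4541 / 112.0088 = -0.129

-0.129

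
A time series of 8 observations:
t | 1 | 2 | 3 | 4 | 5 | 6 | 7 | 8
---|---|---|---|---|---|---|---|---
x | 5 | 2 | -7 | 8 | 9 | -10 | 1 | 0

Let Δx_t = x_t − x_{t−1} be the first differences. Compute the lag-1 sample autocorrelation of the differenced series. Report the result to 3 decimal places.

-0.419

First differences Δx: -3, -9, 15, 1, -19, 11, -1
Mean of differences = -0.7143
Numerator Σ(Δx_t−Δx̄)(Δx_{t+1}−Δx̄) = -333.2245
Denominator Σ(Δx_t−Δx̄)² = 795.4286
r_1(Δx) = -333.2245 / 795.4286 = -0.419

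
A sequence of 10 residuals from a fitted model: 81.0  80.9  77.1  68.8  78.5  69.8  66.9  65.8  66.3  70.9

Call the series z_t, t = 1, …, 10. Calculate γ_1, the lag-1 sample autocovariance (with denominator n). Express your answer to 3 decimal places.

15.930

Mean z̄ = (81.0 + 80.9 + 77.1 + 68.8 + 78.5 + 69.8 + 66.9 + 65.8 + 66.3 + 70.9)/10 = 72.6000
Σ_{t=1}^{9}(z_t−z̄)(z_{t+1}−z̄) = 159.3000
γ_1 = 159.3000 / 10 = 15.930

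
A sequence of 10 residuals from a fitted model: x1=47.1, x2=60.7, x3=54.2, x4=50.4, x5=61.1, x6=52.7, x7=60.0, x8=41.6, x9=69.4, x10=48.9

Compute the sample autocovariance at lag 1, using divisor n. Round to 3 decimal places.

Mean x̄ = (47.1 + 60.7 + 54.2 + 50.4 + 61.1 + 52.7 + 60.0 + 41.6 + 69.4 + 48.9)/10 = 54.6100
Σ_{t=1}^{9}(x_t−x̄)(x_{t+1}−x̄) = -443.5131
γ_1 = -443.5131 / 10 = -44.351

-44.351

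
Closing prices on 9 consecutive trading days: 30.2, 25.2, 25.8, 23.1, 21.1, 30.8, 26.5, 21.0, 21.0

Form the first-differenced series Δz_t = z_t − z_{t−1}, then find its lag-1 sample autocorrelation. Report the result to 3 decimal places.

-0.254

First differences Δz: -5.0, 0.6, -2.7, -2.0, 9.7, -4.3, -5.5, 0.0
Mean of differences = -1.1500
Numerator Σ(Δz_t−Δz̄)(Δz_{t+1}−Δz̄) = -42.8325
Denominator Σ(Δz_t−Δz̄)² = 168.9000
r_1(Δz) = -42.8325 / 168.9000 = -0.254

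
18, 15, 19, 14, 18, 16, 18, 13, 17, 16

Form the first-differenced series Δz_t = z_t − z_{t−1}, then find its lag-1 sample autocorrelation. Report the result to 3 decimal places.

-0.845

First differences Δz: -3, 4, -5, 4, -2, 2, -5, 4, -1
Mean of differences = -0.2222
Numerator Σ(Δz_t−Δz̄)(Δz_{t+1}−Δz̄) = -97.6049
Denominator Σ(Δz_t−Δz̄)² = 115.5556
r_1(Δz) = -97.6049 / 115.5556 = -0.845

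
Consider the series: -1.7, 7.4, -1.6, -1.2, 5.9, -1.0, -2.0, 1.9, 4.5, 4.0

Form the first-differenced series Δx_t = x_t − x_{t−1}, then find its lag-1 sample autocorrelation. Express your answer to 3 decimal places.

First differences Δx: 9.1, -9.0, 0.4, 7.1, -6.9, -1.0, 3.9, 2.6, -0.5
Mean of differences = 0.6333
Numerator Σ(Δx_t−Δx̄)(Δx_{t+1}−Δx̄) = -118.3744
Denominator Σ(Δx_t−Δx̄)² = 281.6000
r_1(Δx) = -118.3744 / 281.6000 = -0.420

-0.420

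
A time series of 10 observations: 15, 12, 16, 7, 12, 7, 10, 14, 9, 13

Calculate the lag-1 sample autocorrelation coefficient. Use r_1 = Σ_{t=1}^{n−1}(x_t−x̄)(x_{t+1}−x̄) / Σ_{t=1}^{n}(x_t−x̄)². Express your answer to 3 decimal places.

-0.307

Mean x̄ = (15 + 12 + 16 + 7 + 12 + 7 + 10 + 14 + 9 + 13)/10 = 11.5000
Numerator Σ_{t=1}^{9}(x_t−x̄)(x_{t+1}−x̄) = -27.7500
Denominator Σ(x_t−x̄)² = 90.5000
r_1 = -27.7500 / 90.5000 = -0.307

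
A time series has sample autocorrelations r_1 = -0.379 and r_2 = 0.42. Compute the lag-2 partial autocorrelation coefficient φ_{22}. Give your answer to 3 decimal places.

φ_{22} = (r_2 − r_1²) / (1 − r_1²)
r_1² = (-0.379)² = 0.143641
Numerator = 0.42 − 0.1436 = 0.2764; denominator = 1 − 0.1436 = 0.8564
φ_{22} = 0.2764 / 0.8564 = 0.323

0.323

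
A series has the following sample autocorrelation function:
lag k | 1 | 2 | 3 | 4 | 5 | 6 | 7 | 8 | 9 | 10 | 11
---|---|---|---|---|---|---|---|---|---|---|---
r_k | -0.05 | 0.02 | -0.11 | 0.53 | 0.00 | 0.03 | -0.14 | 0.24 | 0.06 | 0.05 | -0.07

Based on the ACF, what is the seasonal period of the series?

4

The largest autocorrelation is r_4 = 0.53, with a weaker echo at lag 8 (0.24); the remaining lags stay at or below 0.06.
The dominant spike at lag 4 indicates a seasonal period of 4.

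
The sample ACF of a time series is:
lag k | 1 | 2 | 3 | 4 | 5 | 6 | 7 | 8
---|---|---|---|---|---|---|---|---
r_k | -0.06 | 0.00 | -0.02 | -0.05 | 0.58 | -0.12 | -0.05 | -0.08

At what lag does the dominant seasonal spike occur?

The largest autocorrelation is r_5 = 0.58; the remaining lags stay at or below 0.00.
The dominant spike at lag 5 indicates a seasonal period of 5.

5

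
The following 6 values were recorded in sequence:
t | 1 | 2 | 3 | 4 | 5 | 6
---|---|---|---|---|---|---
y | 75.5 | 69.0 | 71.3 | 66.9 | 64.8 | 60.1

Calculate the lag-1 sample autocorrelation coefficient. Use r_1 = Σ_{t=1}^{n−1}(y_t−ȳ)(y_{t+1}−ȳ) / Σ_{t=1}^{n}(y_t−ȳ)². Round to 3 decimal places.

Mean ȳ = (75.5 + 69.0 + 71.3 + 66.9 + 64.8 + 60.1)/6 = 67.9333
Deviations from mean: 7.5667, 1.0667, 3.3667, -1.0333, -3.1333, -7.8333
Numerator Σ_{t=1}^{5}(y_t−ȳ)(y_{t+1}−ȳ) = 35.9656
Denominator Σ(y_t−ȳ)² = 141.9733
r_1 = 35.9656 / 141.9733 = 0.253

0.253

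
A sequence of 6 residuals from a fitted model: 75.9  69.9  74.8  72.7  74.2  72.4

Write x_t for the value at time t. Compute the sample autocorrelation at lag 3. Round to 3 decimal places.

-0.265

Mean x̄ = (75.9 + 69.9 + 74.8 + 72.7 + 74.2 + 72.4)/6 = 73.3167
Deviations from mean: 2.5833, -3.4167, 1.4833, -0.6167, 0.8833, -0.9167
Σ(x_t−x̄)(x_{t+3}−x̄) = (-1.5931) + (-3.0181) + (-1.3597) = -5.9708
Denominator Σ(x_t−x̄)² = 22.5483
r_3 = -5.9708 / 22.5483 = -0.265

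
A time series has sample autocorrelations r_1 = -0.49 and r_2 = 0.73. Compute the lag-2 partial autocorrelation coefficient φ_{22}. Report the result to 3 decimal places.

0.645

φ_{22} = (r_2 − r_1²) / (1 − r_1²)
r_1² = (-0.49)² = 0.2401
Numerator = 0.73 − 0.2401 = 0.4899; denominator = 1 − 0.2401 = 0.7599
φ_{22} = 0.4899 / 0.7599 = 0.645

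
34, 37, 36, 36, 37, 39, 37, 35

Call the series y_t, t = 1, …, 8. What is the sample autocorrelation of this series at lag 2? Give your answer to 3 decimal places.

Mean ȳ = (34 + 37 + 36 + 36 + 37 + 39 + 37 + 35)/8 = 36.3750
Deviations from mean: -2.3750, 0.6250, -0.3750, -0.3750, 0.6250, 2.6250, 0.6250, -1.3750
Σ(y_t−ȳ)(y_{t+2}−ȳ) = (0.8906) + (-0.2344) + (-0.2344) + (-0.9844) + (0.3906) + (-3.6094) = -3.7813
Denominator Σ(y_t−ȳ)² = 15.8750
r_2 = -3.7813 / 15.8750 = -0.238

-0.238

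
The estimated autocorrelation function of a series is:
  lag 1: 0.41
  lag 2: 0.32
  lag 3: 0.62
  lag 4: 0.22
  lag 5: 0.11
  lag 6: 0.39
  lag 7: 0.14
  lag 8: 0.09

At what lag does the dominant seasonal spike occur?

3

The largest autocorrelation is r_3 = 0.62; the remaining lags stay at or below 0.41. The elevated value at lag 1 (0.41), dropping to 0.32 at lag 2, reflects decaying short-term dependence rather than seasonality.
The dominant spike at lag 3 indicates a seasonal period of 3.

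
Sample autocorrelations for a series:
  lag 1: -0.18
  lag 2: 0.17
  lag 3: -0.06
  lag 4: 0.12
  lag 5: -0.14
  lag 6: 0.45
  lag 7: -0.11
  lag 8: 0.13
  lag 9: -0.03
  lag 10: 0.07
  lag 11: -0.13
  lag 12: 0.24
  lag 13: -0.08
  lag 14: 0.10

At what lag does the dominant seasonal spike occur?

6

The largest autocorrelation is r_6 = 0.45, with a weaker echo at lag 12 (0.24); the remaining lags stay at or below 0.17.
The dominant spike at lag 6 indicates a seasonal period of 6.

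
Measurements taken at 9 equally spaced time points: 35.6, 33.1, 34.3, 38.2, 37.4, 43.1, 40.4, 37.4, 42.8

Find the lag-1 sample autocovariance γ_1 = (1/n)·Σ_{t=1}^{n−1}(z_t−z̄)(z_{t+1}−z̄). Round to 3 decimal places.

Mean z̄ = (35.6 + 33.1 + 34.3 + 38.2 + 37.4 + 43.1 + 40.4 + 37.4 + 42.8)/9 = 38.0333
Σ_{t=1}^{8}(z_t−z̄)(z_{t+1}−z̄) = 33.9589
γ_1 = 33.9589 / 9 = 3.773

3.773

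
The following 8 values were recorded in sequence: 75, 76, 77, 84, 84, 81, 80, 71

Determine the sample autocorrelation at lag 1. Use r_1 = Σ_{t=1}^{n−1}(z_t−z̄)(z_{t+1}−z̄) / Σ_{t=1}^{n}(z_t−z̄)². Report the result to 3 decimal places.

0.279

Mean z̄ = (75 + 76 + 77 + 84 + 84 + 81 + 80 + 71)/8 = 78.5000
Deviations from mean: -3.5000, -2.5000, -1.5000, 5.5000, 5.5000, 2.5000, 1.5000, -7.5000
Numerator Σ_{t=1}^{7}(z_t−z̄)(z_{t+1}−z̄) = 40.7500
Denominator Σ(z_t−z̄)² = 146.0000
r_1 = 40.7500 / 146.0000 = 0.279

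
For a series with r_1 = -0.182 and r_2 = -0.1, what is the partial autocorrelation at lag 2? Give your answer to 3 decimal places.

φ_{22} = (r_2 − r_1²) / (1 − r_1²)
r_1² = (-0.182)² = 0.033124
Numerator = -0.1 − 0.0331 = -0.1331; denominator = 1 − 0.0331 = 0.9669
φ_{22} = -0.1331 / 0.9669 = -0.138

-0.138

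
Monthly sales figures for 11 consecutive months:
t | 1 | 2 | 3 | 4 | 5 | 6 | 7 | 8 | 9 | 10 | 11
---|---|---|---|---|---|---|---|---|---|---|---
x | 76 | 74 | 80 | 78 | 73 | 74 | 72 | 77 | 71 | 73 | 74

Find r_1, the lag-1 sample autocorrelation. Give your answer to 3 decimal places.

Mean x̄ = (76 + 74 + 80 + 78 + 73 + 74 + 72 + 77 + 71 + 73 + 74)/11 = 74.7273
Numerator Σ_{t=1}^{10}(x_t−x̄)(x_{t+1}−x̄) = 3.1074
Denominator Σ(x_t−x̄)² = 74.1818
r_1 = 3.1074 / 74.1818 = 0.042

0.042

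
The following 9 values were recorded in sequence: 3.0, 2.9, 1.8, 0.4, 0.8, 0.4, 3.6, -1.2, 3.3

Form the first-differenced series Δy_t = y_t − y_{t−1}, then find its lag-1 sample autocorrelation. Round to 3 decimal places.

-0.652

First differences Δy: -0.1, -1.1, -1.4, 0.4, -0.4, 3.2, -4.8, 4.5
Mean of differences = 0.0375
Numerator Σ(Δy_t−Δȳ)(Δy_{t+1}−Δȳ) = -37.1577
Denominator Σ(Δy_t−Δȳ)² = 57.0188
r_1(Δy) = -37.1577 / 57.0188 = -0.652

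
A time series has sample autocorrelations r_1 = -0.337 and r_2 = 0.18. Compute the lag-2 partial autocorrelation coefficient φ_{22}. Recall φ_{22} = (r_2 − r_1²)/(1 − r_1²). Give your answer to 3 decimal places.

φ_{22} = (r_2 − r_1²) / (1 − r_1²)
r_1² = (-0.337)² = 0.113569
Numerator = 0.18 − 0.1136 = 0.0664; denominator = 1 − 0.1136 = 0.8864
φ_{22} = 0.0664 / 0.8864 = 0.075

0.075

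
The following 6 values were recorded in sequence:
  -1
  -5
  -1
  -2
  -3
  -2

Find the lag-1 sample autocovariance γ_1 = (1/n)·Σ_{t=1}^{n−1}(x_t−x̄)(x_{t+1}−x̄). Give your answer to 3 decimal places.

-1.185

Mean x̄ = (-1 − 5 − 1 − 2 − 3 − 2)/6 = -2.3333
Deviations: 1.3333, -2.6667, 1.3333, 0.3333, -0.6667, 0.3333
Σ_{t=1}^{5}(x_t−x̄)(x_{t+1}−x̄) = -7.1111
γ_1 = -7.1111 / 6 = -1.185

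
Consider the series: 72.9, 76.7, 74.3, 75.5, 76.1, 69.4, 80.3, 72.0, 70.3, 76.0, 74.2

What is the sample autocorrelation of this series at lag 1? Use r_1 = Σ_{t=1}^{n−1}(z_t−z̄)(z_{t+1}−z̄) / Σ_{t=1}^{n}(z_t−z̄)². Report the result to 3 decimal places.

-0.529

Mean z̄ = (72.9 + 76.7 + 74.3 + 75.5 + 76.1 + 69.4 + 80.3 + 72.0 + 70.3 + 76.0 + 74.2)/11 = 74.3364
Numerator Σ_{t=1}^{10}(z_t−z̄)(z_{t+1}−z̄) = -51.0604
Denominator Σ(z_t−z̄)² = 96.5855
r_1 = -51.0604 / 96.5855 = -0.529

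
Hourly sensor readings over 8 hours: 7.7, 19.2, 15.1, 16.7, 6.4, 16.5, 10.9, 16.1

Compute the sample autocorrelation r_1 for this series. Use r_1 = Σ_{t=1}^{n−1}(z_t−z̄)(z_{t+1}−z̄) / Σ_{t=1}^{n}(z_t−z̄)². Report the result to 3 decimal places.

-0.512

Mean z̄ = (7.7 + 19.2 + 15.1 + 16.7 + 6.4 + 16.5 + 10.9 + 16.1)/8 = 13.5750
Deviations from mean: -5.8750, 5.6250, 1.5250, 3.1250, -7.1750, 2.9250, -2.6750, 2.5250
Σ(z_t−z̄)(z_{t+1}−z̄) = (-33.0469) + (8.5781) + (4.7656) + (-22.4219) + (-20.9869) + (-7.8244) + (-6.7544) = -77.6906
Denominator Σ(z_t−z̄)² = 151.8150
r_1 = -77.6906 / 151.8150 = -0.512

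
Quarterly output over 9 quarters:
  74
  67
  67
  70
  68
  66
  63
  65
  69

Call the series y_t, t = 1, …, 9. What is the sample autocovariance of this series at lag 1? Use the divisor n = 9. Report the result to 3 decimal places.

Mean ȳ = (74 + 67 + 67 + 70 + 68 + 66 + 63 + 65 + 69)/9 = 67.6667
Σ_{t=1}^{8}(y_t−ȳ)(y_{t+1}−ȳ) = 11.5556
γ_1 = 11.5556 / 9 = 1.284

1.284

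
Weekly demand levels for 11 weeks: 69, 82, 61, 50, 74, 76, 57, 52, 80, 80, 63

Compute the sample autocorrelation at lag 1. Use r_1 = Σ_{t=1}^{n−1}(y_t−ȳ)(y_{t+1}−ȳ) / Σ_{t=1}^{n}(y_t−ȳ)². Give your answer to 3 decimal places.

Mean ȳ = (69 + 82 + 61 + 50 + 74 + 76 + 57 + 52 + 80 + 80 + 63)/11 = 67.6364
Numerator Σ_{t=1}^{10}(y_t−ȳ)(y_{t+1}−ȳ) = -38.1322
Denominator Σ(y_t−ȳ)² = 1358.5455
r_1 = -38.1322 / 1358.5455 = -0.028

-0.028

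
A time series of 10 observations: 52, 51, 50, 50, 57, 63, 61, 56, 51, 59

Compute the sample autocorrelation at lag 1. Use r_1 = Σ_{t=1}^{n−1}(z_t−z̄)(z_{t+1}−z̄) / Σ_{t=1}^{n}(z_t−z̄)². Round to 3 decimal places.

Mean z̄ = (52 + 51 + 50 + 50 + 57 + 63 + 61 + 56 + 51 + 59)/10 = 55.0000
Numerator Σ_{t=1}^{9}(z_t−z̄)(z_{t+1}−z̄) = 97.0000
Denominator Σ(z_t−z̄)² = 212.0000
r_1 = 97.0000 / 212.0000 = 0.458

0.458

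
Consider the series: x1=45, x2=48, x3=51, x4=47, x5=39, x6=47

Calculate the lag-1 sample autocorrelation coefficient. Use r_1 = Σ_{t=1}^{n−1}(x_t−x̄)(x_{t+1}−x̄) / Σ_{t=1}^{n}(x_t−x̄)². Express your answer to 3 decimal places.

Mean x̄ = (45 + 48 + 51 + 47 + 39 + 47)/6 = 46.1667
Deviations from mean: -1.1667, 1.8333, 4.8333, 0.8333, -7.1667, 0.8333
Σ(x_t−x̄)(x_{t+1}−x̄) = (-2.1389) + (8.8611) + (4.0278) + (-5.9722) + (-5.9722) = -1.1944
Denominator Σ(x_t−x̄)² = 80.8333
r_1 = -1.1944 / 80.8333 = -0.015

-0.015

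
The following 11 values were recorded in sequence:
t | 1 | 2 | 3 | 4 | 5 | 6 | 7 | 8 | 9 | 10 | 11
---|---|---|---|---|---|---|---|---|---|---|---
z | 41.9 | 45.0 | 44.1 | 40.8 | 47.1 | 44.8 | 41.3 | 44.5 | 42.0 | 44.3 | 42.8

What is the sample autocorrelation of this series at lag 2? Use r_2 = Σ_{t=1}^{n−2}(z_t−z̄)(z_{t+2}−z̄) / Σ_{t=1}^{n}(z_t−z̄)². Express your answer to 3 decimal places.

-0.216

Mean z̄ = (41.9 + 45.0 + 44.1 + 40.8 + 47.1 + 44.8 + 41.3 + 44.5 + 42.0 + 44.3 + 42.8)/11 = 43.5091
Numerator Σ_{t=1}^{9}(z_t−z̄)(z_{t+2}−z̄) = -7.8311
Denominator Σ(z_t−z̄)² = 36.3291
r_2 = -7.8311 / 36.3291 = -0.216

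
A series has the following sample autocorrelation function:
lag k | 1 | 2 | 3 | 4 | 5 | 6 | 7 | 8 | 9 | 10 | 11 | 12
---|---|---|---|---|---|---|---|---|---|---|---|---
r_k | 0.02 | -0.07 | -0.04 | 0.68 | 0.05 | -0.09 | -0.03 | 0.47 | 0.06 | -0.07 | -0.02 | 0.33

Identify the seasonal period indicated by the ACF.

4

The largest autocorrelation is r_4 = 0.68, with weaker echoes at lags 8 (0.47) and 12 (0.33); the remaining lags stay at or below 0.06.
The dominant spike at lag 4 indicates a seasonal period of 4.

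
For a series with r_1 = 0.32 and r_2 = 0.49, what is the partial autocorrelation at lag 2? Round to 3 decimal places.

0.432

φ_{22} = (r_2 − r_1²) / (1 − r_1²)
r_1² = (0.32)² = 0.1024
Numerator = 0.49 − 0.1024 = 0.3876; denominator = 1 − 0.1024 = 0.8976
φ_{22} = 0.3876 / 0.8976 = 0.432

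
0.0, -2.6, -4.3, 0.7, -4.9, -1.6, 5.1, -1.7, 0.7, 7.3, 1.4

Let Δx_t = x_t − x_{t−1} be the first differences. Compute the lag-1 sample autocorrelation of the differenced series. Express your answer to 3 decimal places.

-0.456

First differences Δx: -2.6, -1.7, 5.0, -5.6, 3.3, 6.7, -6.8, 2.4, 6.6, -5.9
Mean of differences = 0.1400
Numerator Σ(Δx_t−Δx̄)(Δx_{t+1}−Δx̄) = -114.8356
Denominator Σ(Δx_t−Δx̄)² = 251.9640
r_1(Δx) = -114.8356 / 251.9640 = -0.456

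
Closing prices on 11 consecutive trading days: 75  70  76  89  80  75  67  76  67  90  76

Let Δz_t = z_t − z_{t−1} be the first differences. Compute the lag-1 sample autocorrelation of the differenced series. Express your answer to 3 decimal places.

-0.519

First differences Δz: -5, 6, 13, -9, -5, -8, 9, -9, 23, -14
Mean of differences = 0.1000
Numerator Σ(Δz_t−Δz̄)(Δz_{t+1}−Δz̄) = -668.0100
Denominator Σ(Δz_t−Δz̄)² = 1286.9000
r_1(Δz) = -668.0100 / 1286.9000 = -0.519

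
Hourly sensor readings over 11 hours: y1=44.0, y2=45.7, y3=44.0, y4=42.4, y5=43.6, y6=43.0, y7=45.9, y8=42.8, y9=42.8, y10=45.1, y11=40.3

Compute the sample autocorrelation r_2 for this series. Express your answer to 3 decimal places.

Mean ȳ = (44.0 + 45.7 + 44.0 + 42.4 + 43.6 + 43.0 + 45.9 + 42.8 + 42.8 + 45.1 + 40.3)/11 = 43.6000
Numerator Σ_{t=1}^{9}(y_t−ȳ)(y_{t+2}−ȳ) = -1.5600
Denominator Σ(y_t−ȳ)² = 26.2400
r_2 = -1.5600 / 26.2400 = -0.059

-0.059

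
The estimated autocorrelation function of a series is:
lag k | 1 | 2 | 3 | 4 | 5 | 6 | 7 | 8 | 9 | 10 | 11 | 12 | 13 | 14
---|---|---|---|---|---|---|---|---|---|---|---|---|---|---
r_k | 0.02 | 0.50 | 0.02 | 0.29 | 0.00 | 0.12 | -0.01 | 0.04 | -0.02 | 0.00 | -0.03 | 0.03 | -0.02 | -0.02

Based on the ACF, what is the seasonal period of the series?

The largest autocorrelation is r_2 = 0.50, with a weaker echo at lag 4 (0.29); the remaining lags stay at or below 0.12.
The dominant spike at lag 2 indicates a seasonal period of 2.

2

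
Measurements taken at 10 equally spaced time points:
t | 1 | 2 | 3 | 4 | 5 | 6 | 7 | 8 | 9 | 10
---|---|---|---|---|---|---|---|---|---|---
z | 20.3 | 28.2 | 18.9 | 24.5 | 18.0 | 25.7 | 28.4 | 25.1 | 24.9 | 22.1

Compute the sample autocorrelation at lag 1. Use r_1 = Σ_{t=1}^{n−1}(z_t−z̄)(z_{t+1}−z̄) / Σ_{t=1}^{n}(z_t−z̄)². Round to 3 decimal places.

Mean z̄ = (20.3 + 28.2 + 18.9 + 24.5 + 18.0 + 25.7 + 28.4 + 25.1 + 24.9 + 22.1)/10 = 23.6100
Numerator Σ_{t=1}^{9}(z_t−z̄)(z_{t+1}−z̄) = -40.5991
Denominator Σ(z_t−z̄)² = 119.9490
r_1 = -40.5991 / 119.9490 = -0.338

-0.338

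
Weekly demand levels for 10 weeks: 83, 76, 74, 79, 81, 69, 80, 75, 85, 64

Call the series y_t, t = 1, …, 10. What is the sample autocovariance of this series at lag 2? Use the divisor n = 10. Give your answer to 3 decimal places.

2.808

Mean ȳ = (83 + 76 + 74 + 79 + 81 + 69 + 80 + 75 + 85 + 64)/10 = 76.6000
Σ_{t=1}^{8}(y_t−ȳ)(y_{t+2}−ȳ) = 28.0800
γ_2 = 28.0800 / 10 = 2.808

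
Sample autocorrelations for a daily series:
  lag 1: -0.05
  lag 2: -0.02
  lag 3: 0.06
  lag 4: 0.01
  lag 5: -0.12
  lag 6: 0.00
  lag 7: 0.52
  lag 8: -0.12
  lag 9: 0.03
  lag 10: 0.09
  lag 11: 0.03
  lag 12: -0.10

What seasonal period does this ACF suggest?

7

The largest autocorrelation is r_7 = 0.52; the remaining lags stay at or below 0.09.
The dominant spike at lag 7 indicates a seasonal period of 7.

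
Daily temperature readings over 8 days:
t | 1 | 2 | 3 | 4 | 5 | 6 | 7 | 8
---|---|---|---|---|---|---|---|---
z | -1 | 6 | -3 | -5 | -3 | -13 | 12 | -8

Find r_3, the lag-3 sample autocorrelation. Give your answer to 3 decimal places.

-0.083

Mean z̄ = (-1 + 6 − 3 − 5 − 3 − 13 + 12 − 8)/8 = -1.8750
Numerator Σ_{t=1}^{5}(z_t−z̄)(z_{t+3}−z̄) = -35.5469
Denominator Σ(z_t−z̄)² = 428.8750
r_3 = -35.5469 / 428.8750 = -0.083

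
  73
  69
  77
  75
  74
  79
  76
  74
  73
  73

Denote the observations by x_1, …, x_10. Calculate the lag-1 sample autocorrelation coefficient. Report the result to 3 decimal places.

Mean x̄ = (73 + 69 + 77 + 75 + 74 + 79 + 76 + 74 + 73 + 73)/10 = 74.3000
Numerator Σ_{t=1}^{9}(x_t−x̄)(x_{t+1}−x̄) = 2.4100
Denominator Σ(x_t−x̄)² = 66.1000
r_1 = 2.4100 / 66.1000 = 0.036

0.036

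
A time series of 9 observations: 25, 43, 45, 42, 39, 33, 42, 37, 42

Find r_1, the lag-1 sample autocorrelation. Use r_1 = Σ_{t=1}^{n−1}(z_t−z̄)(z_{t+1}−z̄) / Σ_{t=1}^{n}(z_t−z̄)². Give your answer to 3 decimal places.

-0.132

Mean z̄ = (25 + 43 + 45 + 42 + 39 + 33 + 42 + 37 + 42)/9 = 38.6667
Numerator Σ_{t=1}^{8}(z_t−z̄)(z_{t+1}−z̄) = -41.4444
Denominator Σ(z_t−z̄)² = 314.0000
r_1 = -41.4444 / 314.0000 = -0.132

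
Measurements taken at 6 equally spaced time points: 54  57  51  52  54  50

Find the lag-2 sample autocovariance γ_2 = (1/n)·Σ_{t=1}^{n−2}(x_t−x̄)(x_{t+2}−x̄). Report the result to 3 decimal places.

Mean x̄ = (54 + 57 + 51 + 52 + 54 + 50)/6 = 53.0000
Σ_{t=1}^{4}(x_t−x̄)(x_{t+2}−x̄) = -5.0000
γ_2 = -5.0000 / 6 = -0.833

-0.833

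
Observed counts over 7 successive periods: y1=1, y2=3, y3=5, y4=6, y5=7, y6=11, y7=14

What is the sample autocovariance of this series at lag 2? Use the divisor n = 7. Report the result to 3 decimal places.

1.569

Mean ȳ = (1 + 3 + 5 + 6 + 7 + 11 + 14)/7 = 6.7143
Σ_{t=1}^{5}(y_t−ȳ)(y_{t+2}−ȳ) = 10.9796
γ_2 = 10.9796 / 7 = 1.569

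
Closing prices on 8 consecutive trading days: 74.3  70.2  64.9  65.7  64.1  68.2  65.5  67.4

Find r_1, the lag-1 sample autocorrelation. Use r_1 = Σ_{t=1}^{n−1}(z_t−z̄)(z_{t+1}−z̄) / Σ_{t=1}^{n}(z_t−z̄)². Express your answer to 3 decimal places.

Mean z̄ = (74.3 + 70.2 + 64.9 + 65.7 + 64.1 + 68.2 + 65.5 + 67.4)/8 = 67.5375
Σ(z_t−z̄)(z_{t+1}−z̄) = (18.0052) + (-7.0223) + (4.8464) + (6.3164) + (-2.2773) + (-1.3498) + (0.2802) = 18.7986
Denominator Σ(z_t−z̄)² = 79.5788
r_1 = 18.7986 / 79.5788 = 0.236

0.236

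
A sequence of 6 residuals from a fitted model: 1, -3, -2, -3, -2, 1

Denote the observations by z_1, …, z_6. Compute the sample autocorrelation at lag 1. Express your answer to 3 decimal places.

-0.122

Mean z̄ = (1 − 3 − 2 − 3 − 2 + 1)/6 = -1.3333
Deviations from mean: 2.3333, -1.6667, -0.6667, -1.6667, -0.6667, 2.3333
Σ(z_t−z̄)(z_{t+1}−z̄) = (-3.8889) + (1.1111) + (1.1111) + (1.1111) + (-1.5556) = -2.1111
Denominator Σ(z_t−z̄)² = 17.3333
r_1 = -2.1111 / 17.3333 = -0.122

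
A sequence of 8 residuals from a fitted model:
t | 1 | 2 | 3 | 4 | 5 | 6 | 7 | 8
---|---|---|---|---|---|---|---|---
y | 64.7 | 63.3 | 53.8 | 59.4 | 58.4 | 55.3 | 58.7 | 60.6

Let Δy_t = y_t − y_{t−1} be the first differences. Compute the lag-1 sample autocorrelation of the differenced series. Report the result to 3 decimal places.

-0.337

First differences Δy: -1.4, -9.5, 5.6, -1.0, -3.1, 3.4, 1.9
Mean of differences = -0.5857
Numerator Σ(Δy_t−Δȳ)(Δy_{t+1}−Δȳ) = -49.5173
Denominator Σ(Δy_t−Δȳ)² = 146.9486
r_1(Δy) = -49.5173 / 146.9486 = -0.337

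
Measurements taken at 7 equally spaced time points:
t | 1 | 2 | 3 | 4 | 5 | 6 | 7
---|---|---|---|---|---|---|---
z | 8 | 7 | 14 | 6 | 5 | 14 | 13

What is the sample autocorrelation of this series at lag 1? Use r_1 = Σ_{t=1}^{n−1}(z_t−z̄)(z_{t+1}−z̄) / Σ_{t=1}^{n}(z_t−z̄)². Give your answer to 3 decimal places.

Mean z̄ = (8 + 7 + 14 + 6 + 5 + 14 + 13)/7 = 9.5714
Deviations from mean: -1.5714, -2.5714, 4.4286, -3.5714, -4.5714, 4.4286, 3.4286
Numerator Σ_{t=1}^{6}(z_t−z̄)(z_{t+1}−z̄) = -11.8980
Denominator Σ(z_t−z̄)² = 93.7143
r_1 = -11.8980 / 93.7143 = -0.127

-0.127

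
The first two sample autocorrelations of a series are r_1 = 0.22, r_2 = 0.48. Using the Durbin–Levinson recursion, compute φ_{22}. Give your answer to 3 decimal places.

0.454

φ_{22} = (r_2 − r_1²) / (1 − r_1²)
r_1² = (0.22)² = 0.0484
Numerator = 0.48 − 0.0484 = 0.4316; denominator = 1 − 0.0484 = 0.9516
φ_{22} = 0.4316 / 0.9516 = 0.454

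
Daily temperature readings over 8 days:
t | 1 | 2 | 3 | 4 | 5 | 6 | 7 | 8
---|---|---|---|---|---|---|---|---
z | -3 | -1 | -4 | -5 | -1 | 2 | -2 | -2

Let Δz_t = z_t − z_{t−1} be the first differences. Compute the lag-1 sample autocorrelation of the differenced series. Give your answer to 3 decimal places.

-0.125

First differences Δz: 2, -3, -1, 4, 3, -4, 0
Mean of differences = 0.1429
Numerator Σ(Δz_t−Δz̄)(Δz_{t+1}−Δz̄) = -6.8776
Denominator Σ(Δz_t−Δz̄)² = 54.8571
r_1(Δz) = -6.8776 / 54.8571 = -0.125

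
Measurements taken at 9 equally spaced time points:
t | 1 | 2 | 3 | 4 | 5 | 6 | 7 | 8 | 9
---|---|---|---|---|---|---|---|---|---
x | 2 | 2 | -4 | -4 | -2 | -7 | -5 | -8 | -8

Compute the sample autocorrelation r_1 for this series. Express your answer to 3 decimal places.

Mean x̄ = (2 + 2 − 4 − 4 − 2 − 7 − 5 − 8 − 8)/9 = -3.7778
Numerator Σ_{t=1}^{8}(x_t−x̄)(x_{t+1}−x̄) = 52.9506
Denominator Σ(x_t−x̄)² = 117.5556
r_1 = 52.9506 / 117.5556 = 0.450

0.450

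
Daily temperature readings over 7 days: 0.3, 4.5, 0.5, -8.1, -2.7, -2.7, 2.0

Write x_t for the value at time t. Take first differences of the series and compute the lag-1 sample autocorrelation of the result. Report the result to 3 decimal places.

First differences Δx: 4.2, -4.0, -8.6, 5.4, 0.0, 4.7
Mean of differences = 0.2833
Numerator Σ(Δx_t−Δx̄)(Δx_{t+1}−Δx̄) = -26.8803
Denominator Σ(Δx_t−Δx̄)² = 158.3683
r_1(Δx) = -26.8803 / 158.3683 = -0.170

-0.170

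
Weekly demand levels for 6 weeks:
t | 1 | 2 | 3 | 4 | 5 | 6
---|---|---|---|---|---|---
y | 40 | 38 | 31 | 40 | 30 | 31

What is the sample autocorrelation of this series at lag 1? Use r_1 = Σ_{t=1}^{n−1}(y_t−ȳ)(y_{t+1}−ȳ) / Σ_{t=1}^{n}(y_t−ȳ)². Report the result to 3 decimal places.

-0.190

Mean ȳ = (40 + 38 + 31 + 40 + 30 + 31)/6 = 35.0000
Deviations from mean: 5.0000, 3.0000, -4.0000, 5.0000, -5.0000, -4.0000
Numerator Σ_{t=1}^{5}(y_t−ȳ)(y_{t+1}−ȳ) = -22.0000
Denominator Σ(y_t−ȳ)² = 116.0000
r_1 = -22.0000 / 116.0000 = -0.190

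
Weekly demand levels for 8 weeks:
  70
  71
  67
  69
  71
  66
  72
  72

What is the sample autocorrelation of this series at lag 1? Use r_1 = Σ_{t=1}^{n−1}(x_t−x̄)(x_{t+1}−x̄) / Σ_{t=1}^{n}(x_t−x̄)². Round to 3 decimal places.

Mean x̄ = (70 + 71 + 67 + 69 + 71 + 66 + 72 + 72)/8 = 69.7500
Deviations from mean: 0.2500, 1.2500, -2.7500, -0.7500, 1.2500, -3.7500, 2.2500, 2.2500
Numerator Σ_{t=1}^{7}(x_t−x̄)(x_{t+1}−x̄) = -10.0625
Denominator Σ(x_t−x̄)² = 35.5000
r_1 = -10.0625 / 35.5000 = -0.283

-0.283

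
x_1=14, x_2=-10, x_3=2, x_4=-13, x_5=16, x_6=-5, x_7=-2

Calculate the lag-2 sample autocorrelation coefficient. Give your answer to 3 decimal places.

0.294

Mean x̄ = (14 − 10 + 2 − 13 + 16 − 5 − 2)/7 = 0.2857
Σ(x_t−x̄)(x_{t+2}−x̄) = (23.5102) + (136.6531) + (26.9388) + (70.2245) + (-35.9184) = 221.4082
Denominator Σ(x_t−x̄)² = 753.4286
r_2 = 221.4082 / 753.4286 = 0.294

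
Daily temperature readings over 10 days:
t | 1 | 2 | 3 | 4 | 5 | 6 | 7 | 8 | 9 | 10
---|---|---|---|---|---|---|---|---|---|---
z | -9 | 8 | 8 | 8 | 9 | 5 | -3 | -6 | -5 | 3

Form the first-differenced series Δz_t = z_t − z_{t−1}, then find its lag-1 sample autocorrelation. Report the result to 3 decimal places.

First differences Δz: 17, 0, 0, 1, -4, -8, -3, 1, 8
Mean of differences = 1.3333
Numerator Σ(Δz_t−Δz̄)(Δz_{t+1}−Δz̄) = 72.5556
Denominator Σ(Δz_t−Δz̄)² = 428.0000
r_1(Δz) = 72.5556 / 428.0000 = 0.170

0.170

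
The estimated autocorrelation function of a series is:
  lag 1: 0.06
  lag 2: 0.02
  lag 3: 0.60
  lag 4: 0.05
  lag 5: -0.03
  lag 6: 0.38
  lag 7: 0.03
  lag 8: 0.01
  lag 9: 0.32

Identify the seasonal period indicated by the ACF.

The largest autocorrelation is r_3 = 0.60, with weaker echoes at lags 6 (0.38) and 9 (0.32); the remaining lags stay at or below 0.06.
The dominant spike at lag 3 indicates a seasonal period of 3.

3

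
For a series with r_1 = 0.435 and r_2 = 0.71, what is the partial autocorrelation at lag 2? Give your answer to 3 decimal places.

φ_{22} = (r_2 − r_1²) / (1 − r_1²)
r_1² = (0.435)² = 0.189225
Numerator = 0.71 − 0.1892 = 0.5208; denominator = 1 − 0.1892 = 0.8108
φ_{22} = 0.5208 / 0.8108 = 0.642

0.642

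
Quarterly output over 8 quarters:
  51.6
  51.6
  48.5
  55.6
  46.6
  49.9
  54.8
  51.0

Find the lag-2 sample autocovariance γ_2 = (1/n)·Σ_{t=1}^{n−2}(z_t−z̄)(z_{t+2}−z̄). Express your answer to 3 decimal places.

-1.115

Mean z̄ = (51.6 + 51.6 + 48.5 + 55.6 + 46.6 + 49.9 + 54.8 + 51.0)/8 = 51.2000
Σ_{t=1}^{6}(z_t−z̄)(z_{t+2}−z̄) = -8.9200
γ_2 = -8.9200 / 8 = -1.115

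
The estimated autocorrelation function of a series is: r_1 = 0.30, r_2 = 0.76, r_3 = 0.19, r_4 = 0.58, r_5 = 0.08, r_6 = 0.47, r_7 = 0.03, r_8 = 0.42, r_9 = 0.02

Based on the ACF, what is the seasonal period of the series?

The largest autocorrelation is r_2 = 0.76, with weaker echoes at lags 4 (0.58), 6 (0.47) and 8 (0.42); the remaining lags stay at or below 0.30.
The dominant spike at lag 2 indicates a seasonal period of 2.

2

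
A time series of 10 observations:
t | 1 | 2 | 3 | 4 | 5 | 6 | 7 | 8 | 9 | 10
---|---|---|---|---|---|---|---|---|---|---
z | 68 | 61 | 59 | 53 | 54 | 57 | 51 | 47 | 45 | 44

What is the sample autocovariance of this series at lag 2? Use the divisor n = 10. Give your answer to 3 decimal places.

Mean z̄ = (68 + 61 + 59 + 53 + 54 + 57 + 51 + 47 + 45 + 44)/10 = 53.9000
Σ_{t=1}^{8}(z_t−z̄)(z_{t+2}−z̄) = 135.6800
γ_2 = 135.6800 / 10 = 13.568

13.568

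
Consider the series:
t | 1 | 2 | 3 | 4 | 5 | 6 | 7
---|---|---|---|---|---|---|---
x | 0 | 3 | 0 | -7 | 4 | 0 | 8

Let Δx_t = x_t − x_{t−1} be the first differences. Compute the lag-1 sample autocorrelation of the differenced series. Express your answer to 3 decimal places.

First differences Δx: 3, -3, -7, 11, -4, 8
Mean of differences = 1.3333
Numerator Σ(Δx_t−Δx̄)(Δx_{t+1}−Δx̄) = -138.7778
Denominator Σ(Δx_t−Δx̄)² = 257.3333
r_1(Δx) = -138.7778 / 257.3333 = -0.539

-0.539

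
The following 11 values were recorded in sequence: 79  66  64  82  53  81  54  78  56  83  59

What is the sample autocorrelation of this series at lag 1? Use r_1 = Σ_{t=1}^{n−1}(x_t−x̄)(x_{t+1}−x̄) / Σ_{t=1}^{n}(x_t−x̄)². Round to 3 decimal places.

-0.839

Mean x̄ = (79 + 66 + 64 + 82 + 53 + 81 + 54 + 78 + 56 + 83 + 59)/11 = 68.6364
Numerator Σ_{t=1}^{10}(x_t−x̄)(x_{t+1}−x̄) = -1235.5868
Denominator Σ(x_t−x̄)² = 1472.5455
r_1 = -1235.5868 / 1472.5455 = -0.839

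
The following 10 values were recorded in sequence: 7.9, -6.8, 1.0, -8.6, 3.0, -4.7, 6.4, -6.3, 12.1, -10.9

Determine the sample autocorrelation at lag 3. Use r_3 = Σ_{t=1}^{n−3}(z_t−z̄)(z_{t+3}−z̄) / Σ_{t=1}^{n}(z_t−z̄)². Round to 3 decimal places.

-0.536

Mean z̄ = (7.9 − 6.8 + 1.0 − 8.6 + 3.0 − 4.7 + 6.4 − 6.3 + 12.1 − 10.9)/10 = -0.6900
Σ(z_t−z̄)(z_{t+3}−z̄) = (-67.9469) + (-22.5459) + (-6.7769) + (-56.0819) + (-20.7009) + (-51.2879) + (-72.3889) = -297.7293
Denominator Σ(z_t−z̄)² = 555.8090
r_3 = -297.7293 / 555.8090 = -0.536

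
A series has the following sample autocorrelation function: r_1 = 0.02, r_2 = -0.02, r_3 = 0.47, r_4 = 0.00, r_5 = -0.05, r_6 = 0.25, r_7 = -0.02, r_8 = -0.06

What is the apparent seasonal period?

The largest autocorrelation is r_3 = 0.47, with a weaker echo at lag 6 (0.25); the remaining lags stay at or below 0.02.
The dominant spike at lag 3 indicates a seasonal period of 3.

3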